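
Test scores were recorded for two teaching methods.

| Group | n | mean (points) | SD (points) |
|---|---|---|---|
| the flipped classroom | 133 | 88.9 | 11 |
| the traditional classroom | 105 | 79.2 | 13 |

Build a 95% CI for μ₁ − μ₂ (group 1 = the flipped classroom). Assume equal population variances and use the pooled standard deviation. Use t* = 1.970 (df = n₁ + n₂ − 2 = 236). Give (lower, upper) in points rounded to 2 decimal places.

Pooled variance s_p² = [132·11² + 104·13²] / (133+105−2) = 142.1525, so s_p = 11.9228.
SE_diff = s_p·√(1/n₁ + 1/n₂) = 11.9228·√(1/133 + 1/105) = 1.5565.
t* = 1.970; margin = 1.970 × 1.5565 = 3.0663.
Difference = 88.9 − 79.2 = 9.7000.
9.7000 ± 3.0663 → (6.63, 12.77).

(6.63, 12.77)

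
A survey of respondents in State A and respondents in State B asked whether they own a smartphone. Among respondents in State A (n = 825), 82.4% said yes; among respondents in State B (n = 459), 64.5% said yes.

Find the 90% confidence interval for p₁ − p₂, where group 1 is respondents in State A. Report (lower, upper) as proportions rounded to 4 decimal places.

(0.1363, 0.2217)

SE₁ = √(p̂₁(1−p̂₁)/n₁) = √(0.8240·0.1760/825) = 0.01326; SE₂ = √(0.6450·0.3550/459) = 0.02234.
Independent samples: SE of the difference = √(SE₁² + SE₂²) = √(0.0001758276 + 0.0004990756) = 0.02598.
z* for 90% confidence is 1.645, so the margin of error is 1.645 × 0.02598 = 0.04274.
Point estimate p̂₁ − p̂₂ = 0.8240 − 0.6450 = 0.1790.
0.1790 ± 0.04274 → (0.1363, 0.2217).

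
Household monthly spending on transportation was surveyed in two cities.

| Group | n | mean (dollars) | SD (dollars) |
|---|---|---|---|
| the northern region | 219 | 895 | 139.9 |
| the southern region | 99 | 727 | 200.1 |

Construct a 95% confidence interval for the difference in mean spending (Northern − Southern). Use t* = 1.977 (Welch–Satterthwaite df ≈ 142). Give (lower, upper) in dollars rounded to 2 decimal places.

SE₁ = s₁/√n₁ = 139.9/√219 = 9.4536; SE₂ = 200.1/√99 = 20.1108.
Independent samples, unequal variances: SE_diff = √(SE₁² + SE₂²) = √(89.37055296 + 404.44427664) = 22.2219.
t* = 1.977, so margin of error = 1.977 × 22.2219 = 43.9327.
Difference in means = 895 − 727 = 168.0000.
168.0000 ± 43.9327 → (124.07, 211.93).

(124.07, 211.93)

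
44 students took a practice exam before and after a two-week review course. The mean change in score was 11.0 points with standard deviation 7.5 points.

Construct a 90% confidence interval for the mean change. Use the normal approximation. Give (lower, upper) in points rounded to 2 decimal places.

(9.14, 12.86)

Paired design: SE = s_d/√n = 7.5/√44 = 1.1307.
z* = 1.645; margin of error = 1.645 × 1.1307 = 1.8600.
11.0 ± 1.8600 → (9.14, 12.86).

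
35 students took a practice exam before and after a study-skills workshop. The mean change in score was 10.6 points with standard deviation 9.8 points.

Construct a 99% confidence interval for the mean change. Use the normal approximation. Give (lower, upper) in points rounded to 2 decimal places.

Paired design: SE = s_d/√n = 9.8/√35 = 1.6565.
z* = 2.576; margin of error = 2.576 × 1.6565 = 4.2671.
10.6 ± 4.2671 → (6.33, 14.87).

(6.33, 14.87)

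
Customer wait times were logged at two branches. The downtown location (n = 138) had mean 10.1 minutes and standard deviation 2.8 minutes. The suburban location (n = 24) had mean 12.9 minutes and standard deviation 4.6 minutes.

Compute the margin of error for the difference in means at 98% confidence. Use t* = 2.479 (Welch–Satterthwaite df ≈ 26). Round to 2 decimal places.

Standard errors of each mean: 2.8/√138 = 0.2384 and 4.6/√24 = 0.9390.
SE(x̄₁ − x̄₂) = √(0.2384² + 0.9390²) = 0.9688 for independent samples with unequal variances.
With t* = 2.479, the margin is 2.479 × 0.9688 = 2.4017.

2.40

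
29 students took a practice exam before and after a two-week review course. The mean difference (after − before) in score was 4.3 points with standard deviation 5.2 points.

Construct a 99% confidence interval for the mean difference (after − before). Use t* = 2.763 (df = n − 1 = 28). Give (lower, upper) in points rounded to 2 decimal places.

(1.63, 6.97)

This is a matched-pairs design, so SE = s_d/√n = 5.2/√29 = 0.9656.
Margin = 2.763 × 0.9656 = 2.6680; the interval is 4.3 ± 2.6680 = (1.63, 6.97).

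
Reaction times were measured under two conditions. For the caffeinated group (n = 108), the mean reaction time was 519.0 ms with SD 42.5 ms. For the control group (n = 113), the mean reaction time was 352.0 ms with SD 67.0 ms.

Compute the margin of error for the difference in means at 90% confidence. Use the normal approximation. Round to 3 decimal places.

Per-group SEs: s₁/√n₁ = 42.5/√108 = 4.0896, s₂/√n₂ = 67.0/√113 = 6.3028.
Unpooled SE of the difference: √(16.72482816 + 39.72528784) = 7.5133.
Margin of error = z* · SE = 1.645 × 7.5133 = 12.3594.

12.359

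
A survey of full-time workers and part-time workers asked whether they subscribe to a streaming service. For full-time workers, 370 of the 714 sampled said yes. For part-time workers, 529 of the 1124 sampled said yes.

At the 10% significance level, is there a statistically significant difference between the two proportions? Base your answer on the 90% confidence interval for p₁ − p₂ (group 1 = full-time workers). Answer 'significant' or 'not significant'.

First, p̂₁ = 370/714 = 0.5182; p̂₂ = 529/1124 = 0.4706.
The two standard errors are √(0.5182×0.4818/714) = 0.01870 and √(0.4706×0.5294/1124) = 0.01489.
Because the samples are independent, SE_diff = √(0.01870² + 0.01489²) = 0.02390.
Using z* = 1.645 for 90%, ME = 1.645 × 0.02390 = 0.03932.
p̂₁ − p̂₂ = 0.0476; interval 0.0476 ± 0.03932 gives (0.00828, 0.08692).
The interval (0.00828, 0.08692) does not contain 0, so the difference is significant.

significant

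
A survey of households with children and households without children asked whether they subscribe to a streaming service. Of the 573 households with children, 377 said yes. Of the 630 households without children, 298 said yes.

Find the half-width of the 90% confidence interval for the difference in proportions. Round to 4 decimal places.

0.0462

First, p̂₁ = 377/573 = 0.6579; p̂₂ = 298/630 = 0.4730.
The two standard errors are √(0.6579×0.3421/573) = 0.01982 and √(0.4730×0.5270/630) = 0.01989.
Because the samples are independent, SE_diff = √(0.01982² + 0.01989²) = 0.02808.
Using z* = 1.645 for 90%, ME = 1.645 × 0.02808 = 0.04619.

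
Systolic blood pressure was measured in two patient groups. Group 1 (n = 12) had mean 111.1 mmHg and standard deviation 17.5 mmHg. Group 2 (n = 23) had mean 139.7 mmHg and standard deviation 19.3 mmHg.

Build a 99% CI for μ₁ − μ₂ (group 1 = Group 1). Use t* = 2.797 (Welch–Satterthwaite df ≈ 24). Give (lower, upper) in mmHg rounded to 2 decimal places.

(-46.67, -10.53)

SE₁ = s₁/√n₁ = 17.5/√12 = 5.0518; SE₂ = 19.3/√23 = 4.0243.
Independent samples, unequal variances: SE_diff = √(SE₁² + SE₂²) = √(25.52068324 + 16.19499049) = 6.4588.
t* = 2.797, so margin of error = 2.797 × 6.4588 = 18.0653.
Difference in means = 111.1 − 139.7 = -28.6000.
-28.6000 ± 18.0653 → (-46.67, -10.53).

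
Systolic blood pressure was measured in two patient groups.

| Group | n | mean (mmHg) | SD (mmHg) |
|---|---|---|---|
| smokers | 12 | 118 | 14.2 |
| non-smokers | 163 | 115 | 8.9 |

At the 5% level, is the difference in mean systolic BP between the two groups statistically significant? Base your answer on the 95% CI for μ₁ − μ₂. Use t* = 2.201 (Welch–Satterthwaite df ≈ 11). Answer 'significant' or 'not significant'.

Per-group SEs: s₁/√n₁ = 14.2/√12 = 4.0992, s₂/√n₂ = 8.9/√163 = 0.6971.
Unpooled SE of the difference: √(16.80344064 + 0.48594841) = 4.1581.
Margin of error = t* · SE = 2.201 × 4.1581 = 9.1520.
x̄₁ − x̄₂ = 118 − 115 = 3.0000.
CI: 3.0000 ± 9.1520 = (-6.1520, 12.1520).
The interval (-6.1520, 12.1520) contains 0, so the difference is not significant.

not significant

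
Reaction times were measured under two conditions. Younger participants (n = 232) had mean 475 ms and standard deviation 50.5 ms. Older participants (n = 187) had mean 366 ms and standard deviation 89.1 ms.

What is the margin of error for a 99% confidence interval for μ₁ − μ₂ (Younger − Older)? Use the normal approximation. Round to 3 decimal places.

18.832

Standard errors of each mean: 50.5/√232 = 3.3155 and 89.1/√187 = 6.5156.
SE(x̄₁ − x̄₂) = √(3.3155² + 6.5156²) = 7.3106 for independent samples with unequal variances.
With z* = 2.576, the margin is 2.576 × 7.3106 = 18.8321.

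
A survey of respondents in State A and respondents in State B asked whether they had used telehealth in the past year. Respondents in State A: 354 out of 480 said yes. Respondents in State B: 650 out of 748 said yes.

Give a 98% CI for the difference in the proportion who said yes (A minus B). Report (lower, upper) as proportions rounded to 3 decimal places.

First, p̂₁ = 354/480 = 0.7375; p̂₂ = 650/748 = 0.8690.
The two standard errors are √(0.7375×0.2625/480) = 0.02008 and √(0.8690×0.1310/748) = 0.01234.
Because the samples are independent, SE_diff = √(0.02008² + 0.01234²) = 0.02357.
Using z* = 2.326 for 98%, ME = 2.326 × 0.02357 = 0.05482.
p̂₁ − p̂₂ = -0.1315; interval -0.1315 ± 0.05482 gives (-0.186, -0.077).

(-0.186, -0.077)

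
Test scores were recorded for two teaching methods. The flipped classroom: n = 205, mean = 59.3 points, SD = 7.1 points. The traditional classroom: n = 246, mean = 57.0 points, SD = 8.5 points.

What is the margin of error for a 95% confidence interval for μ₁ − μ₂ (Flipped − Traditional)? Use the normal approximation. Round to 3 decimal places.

1.440

SE₁ = s₁/√n₁ = 7.1/√205 = 0.4959; SE₂ = 8.5/√246 = 0.5419.
Independent samples, unequal variances: SE_diff = √(SE₁² + SE₂²) = √(0.24591681 + 0.29365561) = 0.7346.
z* = 1.960, so margin of error = 1.960 × 0.7346 = 1.4398.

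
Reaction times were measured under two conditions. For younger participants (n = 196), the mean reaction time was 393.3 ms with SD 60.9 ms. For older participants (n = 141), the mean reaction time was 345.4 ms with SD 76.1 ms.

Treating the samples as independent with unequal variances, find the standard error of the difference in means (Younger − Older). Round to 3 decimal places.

7.746

SE₁ = s₁/√n₁ = 60.9/√196 = 4.3500; SE₂ = 76.1/√141 = 6.4088.
Independent samples, unequal variances: SE_diff = √(SE₁² + SE₂²) = √(18.9225 + 41.07271744) = 7.7457.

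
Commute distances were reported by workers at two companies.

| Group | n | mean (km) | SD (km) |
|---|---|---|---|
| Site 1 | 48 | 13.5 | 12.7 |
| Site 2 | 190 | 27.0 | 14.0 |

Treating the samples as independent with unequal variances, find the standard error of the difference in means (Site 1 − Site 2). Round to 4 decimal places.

2.0957

Standard errors of each mean: 12.7/√48 = 1.8331 and 14.0/√190 = 1.0157.
SE(x̄₁ − x̄₂) = √(1.8331² + 1.0157²) = 2.0957 for independent samples with unequal variances.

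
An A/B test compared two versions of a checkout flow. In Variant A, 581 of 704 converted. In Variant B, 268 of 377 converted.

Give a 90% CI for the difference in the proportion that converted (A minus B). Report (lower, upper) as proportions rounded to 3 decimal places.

(0.069, 0.159)

p̂₁ = 581/704 = 0.8253 and p̂₂ = 268/377 = 0.7109.
SE₁ = √(p̂₁(1−p̂₁)/n₁) = √(0.8253·0.1747/704) = 0.01431; SE₂ = √(0.7109·0.2891/377) = 0.02335.
Independent samples: SE of the difference = √(SE₁² + SE₂²) = √(0.0002047761 + 0.0005452225) = 0.02739.
z* for 90% confidence is 1.645, so the margin of error is 1.645 × 0.02739 = 0.04506.
Point estimate p̂₁ − p̂₂ = 0.8253 − 0.7109 = 0.1144.
0.1144 ± 0.04506 → (0.069, 0.159).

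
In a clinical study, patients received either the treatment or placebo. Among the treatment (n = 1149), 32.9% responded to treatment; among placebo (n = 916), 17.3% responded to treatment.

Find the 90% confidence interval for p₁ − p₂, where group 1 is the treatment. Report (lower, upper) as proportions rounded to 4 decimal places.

Each SE is √(p̂(1−p̂)/n): √(0.3290·0.6710/1149) = 0.01386 and √(0.1730·0.8270/916) = 0.01250.
SE(p̂₁ − p̂₂) = √(SE₁² + SE₂²) = √(0.0001920996 + 0.00015625) = 0.01866, since the two samples are independent.
At 90% confidence z* = 1.645; margin = 1.645 × 0.01866 = 0.03070.
The difference is 0.3290 − 0.1730 = 0.1560, so the interval is 0.1560 ± 0.03070 = (0.1253, 0.1867).

(0.1253, 0.1867)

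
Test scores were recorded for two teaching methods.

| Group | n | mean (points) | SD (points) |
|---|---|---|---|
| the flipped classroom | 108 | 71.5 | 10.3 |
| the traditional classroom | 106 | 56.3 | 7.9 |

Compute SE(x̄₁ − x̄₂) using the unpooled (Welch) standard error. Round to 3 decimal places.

Standard errors of each mean: 10.3/√108 = 0.9911 and 7.9/√106 = 0.7673.
SE(x̄₁ − x̄₂) = √(0.9911² + 0.7673²) = 1.2534 for independent samples with unequal variances.

1.253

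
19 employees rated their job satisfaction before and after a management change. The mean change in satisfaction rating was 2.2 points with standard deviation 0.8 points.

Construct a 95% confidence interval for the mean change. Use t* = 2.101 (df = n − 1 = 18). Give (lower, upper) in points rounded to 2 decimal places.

(1.81, 2.59)

Paired design: SE = s_d/√n = 0.8/√19 = 0.1835.
t* = 2.101; margin of error = 2.101 × 0.1835 = 0.3855.
2.2 ± 0.3855 → (1.81, 2.59).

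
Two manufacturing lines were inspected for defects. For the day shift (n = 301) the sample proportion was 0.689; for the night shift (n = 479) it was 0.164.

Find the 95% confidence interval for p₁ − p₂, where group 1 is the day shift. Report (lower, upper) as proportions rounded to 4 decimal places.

(0.4631, 0.5869)

The two standard errors are √(0.6890×0.3110/301) = 0.02668 and √(0.1640×0.8360/479) = 0.01692.
Because the samples are independent, SE_diff = √(0.02668² + 0.01692²) = 0.03159.
Using z* = 1.960 for 95%, ME = 1.960 × 0.03159 = 0.06192.
p̂₁ − p̂₂ = 0.5250; interval 0.5250 ± 0.06192 gives (0.4631, 0.5869).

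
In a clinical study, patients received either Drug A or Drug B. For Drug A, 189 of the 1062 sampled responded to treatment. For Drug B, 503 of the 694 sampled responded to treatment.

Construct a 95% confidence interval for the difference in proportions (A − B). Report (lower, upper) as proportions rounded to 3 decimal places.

(-0.587, -0.506)

Sample proportions: 189/1062 = 0.1780, 503/694 = 0.7248.
Each SE is √(p̂(1−p̂)/n): √(0.1780·0.8220/1062) = 0.01174 and √(0.7248·0.2752/694) = 0.01695.
SE(p̂₁ − p̂₂) = √(SE₁² + SE₂²) = √(0.0001378276 + 0.0002873025) = 0.02062, since the two samples are independent.
At 95% confidence z* = 1.960; margin = 1.960 × 0.02062 = 0.04042.
The difference is 0.1780 − 0.7248 = -0.5468, so the interval is -0.5468 ± 0.04042 = (-0.587, -0.506).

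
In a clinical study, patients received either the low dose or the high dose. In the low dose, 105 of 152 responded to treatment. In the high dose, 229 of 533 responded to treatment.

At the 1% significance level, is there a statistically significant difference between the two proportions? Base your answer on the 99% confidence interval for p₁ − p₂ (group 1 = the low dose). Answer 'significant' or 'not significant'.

significant

Sample proportions: 105/152 = 0.6908, 229/533 = 0.4296.
Each SE is √(p̂(1−p̂)/n): √(0.6908·0.3092/152) = 0.03749 and √(0.4296·0.5704/533) = 0.02144.
SE(p̂₁ − p̂₂) = √(SE₁² + SE₂²) = √(0.0014055001 + 0.0004596736) = 0.04319, since the two samples are independent.
At 99% confidence z* = 2.576; margin = 2.576 × 0.04319 = 0.11126.
The difference is 0.6908 − 0.4296 = 0.2612, so the interval is 0.2612 ± 0.11126 = (0.14994, 0.37246).
The interval (0.14994, 0.37246) does not contain 0, so the difference is significant.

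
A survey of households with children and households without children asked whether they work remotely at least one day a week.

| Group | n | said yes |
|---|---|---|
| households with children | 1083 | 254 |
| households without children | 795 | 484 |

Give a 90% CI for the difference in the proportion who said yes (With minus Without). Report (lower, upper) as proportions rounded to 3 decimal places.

First, p̂₁ = 254/1083 = 0.2345; p̂₂ = 484/795 = 0.6088.
The two standard errors are √(0.2345×0.7655/1083) = 0.01287 and √(0.6088×0.3912/795) = 0.01731.
Because the samples are independent, SE_diff = √(0.01287² + 0.01731²) = 0.02157.
Using z* = 1.645 for 90%, ME = 1.645 × 0.02157 = 0.03548.
p̂₁ − p̂₂ = -0.3743; interval -0.3743 ± 0.03548 gives (-0.410, -0.339).

(-0.410, -0.339)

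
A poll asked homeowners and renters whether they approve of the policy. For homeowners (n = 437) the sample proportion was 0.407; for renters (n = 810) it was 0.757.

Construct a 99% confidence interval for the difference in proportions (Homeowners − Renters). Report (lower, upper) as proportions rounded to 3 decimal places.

SE₁ = √(p̂₁(1−p̂₁)/n₁) = √(0.4070·0.5930/437) = 0.02350; SE₂ = √(0.7570·0.2430/810) = 0.01507.
Independent samples: SE of the difference = √(SE₁² + SE₂²) = √(0.00055225 + 0.0002271049) = 0.02792.
z* for 99% confidence is 2.576, so the margin of error is 2.576 × 0.02792 = 0.07192.
Point estimate p̂₁ − p̂₂ = 0.4070 − 0.7570 = -0.3500.
-0.3500 ± 0.07192 → (-0.422, -0.278).

(-0.422, -0.278)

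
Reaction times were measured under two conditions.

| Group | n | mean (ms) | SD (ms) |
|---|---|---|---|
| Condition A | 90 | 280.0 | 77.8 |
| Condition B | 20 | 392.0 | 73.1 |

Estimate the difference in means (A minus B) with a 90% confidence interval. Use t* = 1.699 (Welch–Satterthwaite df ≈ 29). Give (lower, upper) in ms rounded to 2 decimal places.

Per-group SEs: s₁/√n₁ = 77.8/√90 = 8.2008, s₂/√n₂ = 73.1/√20 = 16.3457.
Unpooled SE of the difference: √(67.25312064 + 267.18190849) = 18.2876.
Margin of error = t* · SE = 1.699 × 18.2876 = 31.0706.
x̄₁ − x̄₂ = 280.0 − 392.0 = -112.0000.
CI: -112.0000 ± 31.0706 = (-143.07, -80.93).

(-143.07, -80.93)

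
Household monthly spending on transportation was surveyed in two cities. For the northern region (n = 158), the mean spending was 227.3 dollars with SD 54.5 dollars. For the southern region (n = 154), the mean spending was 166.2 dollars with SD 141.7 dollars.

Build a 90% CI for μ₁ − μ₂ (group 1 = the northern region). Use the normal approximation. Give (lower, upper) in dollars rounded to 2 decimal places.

Standard errors of each mean: 54.5/√158 = 4.3358 and 141.7/√154 = 11.4185.
SE(x̄₁ − x̄₂) = √(4.3358² + 11.4185²) = 12.2140 for independent samples with unequal variances.
With z* = 1.645, the margin is 1.645 × 12.2140 = 20.0920.
x̄₁ − x̄₂ = 227.3 − 166.2 = 61.1000; the interval is 61.1000 ± 20.0920 = (41.01, 81.19).

(41.01, 81.19)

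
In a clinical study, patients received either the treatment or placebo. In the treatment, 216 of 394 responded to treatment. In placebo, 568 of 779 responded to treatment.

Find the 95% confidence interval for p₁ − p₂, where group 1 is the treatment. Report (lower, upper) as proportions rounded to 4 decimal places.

First, p̂₁ = 216/394 = 0.5482; p̂₂ = 568/779 = 0.7291.
The two standard errors are √(0.5482×0.4518/394) = 0.02507 and √(0.7291×0.2709/779) = 0.01592.
Because the samples are independent, SE_diff = √(0.02507² + 0.01592²) = 0.02970.
Using z* = 1.960 for 95%, ME = 1.960 × 0.02970 = 0.05821.
p̂₁ − p̂₂ = -0.1809; interval -0.1809 ± 0.05821 gives (-0.2391, -0.1227).

(-0.2391, -0.1227)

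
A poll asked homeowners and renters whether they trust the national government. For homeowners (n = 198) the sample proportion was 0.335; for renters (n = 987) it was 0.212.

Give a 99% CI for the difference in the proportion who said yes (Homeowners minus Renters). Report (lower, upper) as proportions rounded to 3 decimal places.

Each SE is √(p̂(1−p̂)/n): √(0.3350·0.6650/198) = 0.03354 and √(0.2120·0.7880/987) = 0.01301.
SE(p̂₁ − p̂₂) = √(SE₁² + SE₂²) = √(0.0011249316 + 0.0001692601) = 0.03597, since the two samples are independent.
At 99% confidence z* = 2.576; margin = 2.576 × 0.03597 = 0.09266.
The difference is 0.3350 − 0.2120 = 0.1230, so the interval is 0.1230 ± 0.09266 = (0.030, 0.216).

(0.030, 0.216)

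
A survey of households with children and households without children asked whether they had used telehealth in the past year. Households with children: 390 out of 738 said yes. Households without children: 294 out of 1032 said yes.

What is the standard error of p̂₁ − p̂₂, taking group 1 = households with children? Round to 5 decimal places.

0.02313

p̂₁ = 390/738 = 0.5285 and p̂₂ = 294/1032 = 0.2849.
SE₁ = √(p̂₁(1−p̂₁)/n₁) = √(0.5285·0.4715/738) = 0.01838; SE₂ = √(0.2849·0.7151/1032) = 0.01405.
Independent samples: SE of the difference = √(SE₁² + SE₂²) = √(0.0003378244 + 0.0001974025) = 0.02313.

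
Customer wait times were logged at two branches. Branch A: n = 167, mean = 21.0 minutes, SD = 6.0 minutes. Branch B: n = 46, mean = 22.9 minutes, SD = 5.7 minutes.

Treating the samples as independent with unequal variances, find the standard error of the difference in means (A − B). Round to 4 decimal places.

SE₁ = s₁/√n₁ = 6.0/√167 = 0.4643; SE₂ = 5.7/√46 = 0.8404.
Independent samples, unequal variances: SE_diff = √(SE₁² + SE₂²) = √(0.21557449 + 0.70627216) = 0.9601.

0.9601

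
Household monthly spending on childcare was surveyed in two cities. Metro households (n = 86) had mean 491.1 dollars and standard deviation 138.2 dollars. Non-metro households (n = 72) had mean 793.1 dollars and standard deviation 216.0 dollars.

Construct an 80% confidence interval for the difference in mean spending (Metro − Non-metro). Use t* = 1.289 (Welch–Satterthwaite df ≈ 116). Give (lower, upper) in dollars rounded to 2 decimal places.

(-340.02, -263.98)

Standard errors of each mean: 138.2/√86 = 14.9025 and 216.0/√72 = 25.4558.
SE(x̄₁ − x̄₂) = √(14.9025² + 25.4558²) = 29.4972 for independent samples with unequal variances.
With t* = 1.289, the margin is 1.289 × 29.4972 = 38.0219.
x̄₁ − x̄₂ = 491.1 − 793.1 = -302.0000; the interval is -302.0000 ± 38.0219 = (-340.02, -263.98).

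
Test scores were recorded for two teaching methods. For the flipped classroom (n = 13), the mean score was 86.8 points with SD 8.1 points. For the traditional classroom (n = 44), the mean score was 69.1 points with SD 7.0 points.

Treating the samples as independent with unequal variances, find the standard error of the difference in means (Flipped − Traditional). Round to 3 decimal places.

Per-group SEs: s₁/√n₁ = 8.1/√13 = 2.2465, s₂/√n₂ = 7.0/√44 = 1.0553.
Unpooled SE of the difference: √(5.04676225 + 1.11365809) = 2.4820.

2.482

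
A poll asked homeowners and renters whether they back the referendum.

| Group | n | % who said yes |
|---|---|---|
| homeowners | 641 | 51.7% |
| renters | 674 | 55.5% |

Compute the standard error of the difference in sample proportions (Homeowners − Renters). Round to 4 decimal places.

Each SE is √(p̂(1−p̂)/n): √(0.5170·0.4830/641) = 0.01974 and √(0.5550·0.4450/674) = 0.01914.
SE(p̂₁ − p̂₂) = √(SE₁² + SE₂²) = √(0.0003896676 + 0.0003663396) = 0.02750, since the two samples are independent.

0.0275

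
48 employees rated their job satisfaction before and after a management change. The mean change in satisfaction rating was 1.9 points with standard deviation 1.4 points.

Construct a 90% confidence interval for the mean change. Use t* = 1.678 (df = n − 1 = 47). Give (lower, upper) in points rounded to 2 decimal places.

(1.56, 2.24)

This is a matched-pairs design, so SE = s_d/√n = 1.4/√48 = 0.2021.
Margin = 1.678 × 0.2021 = 0.3391; the interval is 1.9 ± 0.3391 = (1.56, 2.24).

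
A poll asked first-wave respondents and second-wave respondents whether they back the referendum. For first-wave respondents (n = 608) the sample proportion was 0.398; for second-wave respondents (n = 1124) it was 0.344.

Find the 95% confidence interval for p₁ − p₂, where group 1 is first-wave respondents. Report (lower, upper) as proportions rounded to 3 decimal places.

(0.006, 0.102)

SE₁ = √(p̂₁(1−p̂₁)/n₁) = √(0.3980·0.6020/608) = 0.01985; SE₂ = √(0.3440·0.6560/1124) = 0.01417.
Independent samples: SE of the difference = √(SE₁² + SE₂²) = √(0.0003940225 + 0.0002007889) = 0.02439.
z* for 95% confidence is 1.960, so the margin of error is 1.960 × 0.02439 = 0.04780.
Point estimate p̂₁ − p̂₂ = 0.3980 − 0.3440 = 0.0540.
0.0540 ± 0.04780 → (0.006, 0.102).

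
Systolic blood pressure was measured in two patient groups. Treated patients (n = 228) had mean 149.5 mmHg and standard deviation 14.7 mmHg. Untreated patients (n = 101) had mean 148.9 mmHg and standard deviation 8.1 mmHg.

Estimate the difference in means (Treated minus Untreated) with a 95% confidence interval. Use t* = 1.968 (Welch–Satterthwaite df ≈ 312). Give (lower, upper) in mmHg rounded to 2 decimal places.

Per-group SEs: s₁/√n₁ = 14.7/√228 = 0.9735, s₂/√n₂ = 8.1/√101 = 0.8060.
Unpooled SE of the difference: √(0.94770225 + 0.649636) = 1.2639.
Margin of error = t* · SE = 1.968 × 1.2639 = 2.4874.
x̄₁ − x̄₂ = 149.5 − 148.9 = 0.6000.
CI: 0.6000 ± 2.4874 = (-1.89, 3.09).

(-1.89, 3.09)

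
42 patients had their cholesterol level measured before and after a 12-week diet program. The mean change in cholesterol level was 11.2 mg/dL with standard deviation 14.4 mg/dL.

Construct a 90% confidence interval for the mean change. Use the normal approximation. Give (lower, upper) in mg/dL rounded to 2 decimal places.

(7.54, 14.86)

Paired design: SE = s_d/√n = 14.4/√42 = 2.2220.
z* = 1.645; margin of error = 1.645 × 2.2220 = 3.6552.
11.2 ± 3.6552 → (7.54, 14.86).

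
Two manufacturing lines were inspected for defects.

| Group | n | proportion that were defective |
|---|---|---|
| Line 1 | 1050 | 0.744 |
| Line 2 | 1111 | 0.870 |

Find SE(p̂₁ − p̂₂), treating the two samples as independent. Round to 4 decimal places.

The two standard errors are √(0.7440×0.2560/1050) = 0.01347 and √(0.8700×0.1300/1111) = 0.01009.
Because the samples are independent, SE_diff = √(0.01347² + 0.01009²) = 0.01683.

0.0168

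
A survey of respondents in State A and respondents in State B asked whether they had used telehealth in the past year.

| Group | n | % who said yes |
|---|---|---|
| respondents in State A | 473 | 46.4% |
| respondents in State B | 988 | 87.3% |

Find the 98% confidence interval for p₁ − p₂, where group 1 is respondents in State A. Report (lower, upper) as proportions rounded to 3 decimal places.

(-0.468, -0.350)

The two standard errors are √(0.4640×0.5360/473) = 0.02293 and √(0.8730×0.1270/988) = 0.01059.
Because the samples are independent, SE_diff = √(0.02293² + 0.01059²) = 0.02526.
Using z* = 2.326 for 98%, ME = 2.326 × 0.02526 = 0.05875.
p̂₁ − p̂₂ = -0.4090; interval -0.4090 ± 0.05875 gives (-0.468, -0.350).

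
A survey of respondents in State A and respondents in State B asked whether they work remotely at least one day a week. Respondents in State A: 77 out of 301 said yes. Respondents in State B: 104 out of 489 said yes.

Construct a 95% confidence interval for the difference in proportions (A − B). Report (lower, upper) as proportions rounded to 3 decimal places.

p̂₁ = 77/301 = 0.2558 and p̂₂ = 104/489 = 0.2127.
SE₁ = √(p̂₁(1−p̂₁)/n₁) = √(0.2558·0.7442/301) = 0.02515; SE₂ = √(0.2127·0.7873/489) = 0.01851.
Independent samples: SE of the difference = √(SE₁² + SE₂²) = √(0.0006325225 + 0.0003426201) = 0.03123.
z* for 95% confidence is 1.960, so the margin of error is 1.960 × 0.03123 = 0.06121.
Point estimate p̂₁ − p̂₂ = 0.2558 − 0.2127 = 0.0431.
0.0431 ± 0.06121 → (-0.018, 0.104).

(-0.018, 0.104)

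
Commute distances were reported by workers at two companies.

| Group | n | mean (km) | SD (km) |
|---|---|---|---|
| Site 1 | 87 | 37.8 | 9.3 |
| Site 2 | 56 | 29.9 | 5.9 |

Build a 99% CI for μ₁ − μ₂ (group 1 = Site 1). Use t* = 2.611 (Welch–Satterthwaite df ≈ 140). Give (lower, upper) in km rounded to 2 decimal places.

SE₁ = s₁/√n₁ = 9.3/√87 = 0.9971; SE₂ = 5.9/√56 = 0.7884.
Independent samples, unequal variances: SE_diff = √(SE₁² + SE₂²) = √(0.99420841 + 0.62157456) = 1.2711.
t* = 2.611, so margin of error = 2.611 × 1.2711 = 3.3188.
Difference in means = 37.8 − 29.9 = 7.9000.
7.9000 ± 3.3188 → (4.58, 11.22).

(4.58, 11.22)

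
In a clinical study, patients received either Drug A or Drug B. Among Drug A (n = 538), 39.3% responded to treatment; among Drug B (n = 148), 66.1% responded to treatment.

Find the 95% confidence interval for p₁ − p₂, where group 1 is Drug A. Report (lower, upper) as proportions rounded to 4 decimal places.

(-0.3547, -0.1813)

The two standard errors are √(0.3930×0.6070/538) = 0.02106 and √(0.6610×0.3390/148) = 0.03891.
Because the samples are independent, SE_diff = √(0.02106² + 0.03891²) = 0.04424.
Using z* = 1.960 for 95%, ME = 1.960 × 0.04424 = 0.08671.
p̂₁ − p̂₂ = -0.2680; interval -0.2680 ± 0.08671 gives (-0.3547, -0.1813).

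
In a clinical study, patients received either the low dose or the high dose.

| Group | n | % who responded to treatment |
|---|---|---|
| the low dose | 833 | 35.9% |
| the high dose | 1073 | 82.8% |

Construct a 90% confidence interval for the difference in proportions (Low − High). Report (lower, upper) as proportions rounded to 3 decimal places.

(-0.502, -0.436)

SE₁ = √(p̂₁(1−p̂₁)/n₁) = √(0.3590·0.6410/833) = 0.01662; SE₂ = √(0.8280·0.1720/1073) = 0.01152.
Independent samples: SE of the difference = √(SE₁² + SE₂²) = √(0.0002762244 + 0.0001327104) = 0.02022.
z* for 90% confidence is 1.645, so the margin of error is 1.645 × 0.02022 = 0.03326.
Point estimate p̂₁ − p̂₂ = 0.3590 − 0.8280 = -0.4690.
-0.4690 ± 0.03326 → (-0.502, -0.436).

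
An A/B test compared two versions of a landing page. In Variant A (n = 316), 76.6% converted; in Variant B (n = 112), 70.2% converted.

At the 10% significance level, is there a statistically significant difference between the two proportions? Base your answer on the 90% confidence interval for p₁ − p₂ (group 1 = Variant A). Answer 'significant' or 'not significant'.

Each SE is √(p̂(1−p̂)/n): √(0.7660·0.2340/316) = 0.02382 and √(0.7020·0.2980/112) = 0.04322.
SE(p̂₁ − p̂₂) = √(SE₁² + SE₂²) = √(0.0005673924 + 0.0018679684) = 0.04935, since the two samples are independent.
At 90% confidence z* = 1.645; margin = 1.645 × 0.04935 = 0.08118.
The difference is 0.7660 − 0.7020 = 0.0640, so the interval is 0.0640 ± 0.08118 = (-0.01718, 0.14518).
The interval (-0.01718, 0.14518) contains 0, so the difference is not significant.

not significant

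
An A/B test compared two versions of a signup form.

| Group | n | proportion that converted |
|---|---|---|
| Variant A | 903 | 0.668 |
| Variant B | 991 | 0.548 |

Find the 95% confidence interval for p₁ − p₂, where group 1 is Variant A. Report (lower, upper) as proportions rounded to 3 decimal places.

SE₁ = √(p̂₁(1−p̂₁)/n₁) = √(0.6680·0.3320/903) = 0.01567; SE₂ = √(0.5480·0.4520/991) = 0.01581.
Independent samples: SE of the difference = √(SE₁² + SE₂²) = √(0.0002455489 + 0.0002499561) = 0.02226.
z* for 95% confidence is 1.960, so the margin of error is 1.960 × 0.02226 = 0.04363.
Point estimate p̂₁ − p̂₂ = 0.6680 − 0.5480 = 0.1200.
0.1200 ± 0.04363 → (0.076, 0.164).

(0.076, 0.164)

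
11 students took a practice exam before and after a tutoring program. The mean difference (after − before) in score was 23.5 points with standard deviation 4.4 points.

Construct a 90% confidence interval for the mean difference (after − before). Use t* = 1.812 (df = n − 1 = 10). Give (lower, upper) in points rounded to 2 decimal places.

This is a matched-pairs design, so SE = s_d/√n = 4.4/√11 = 1.3266.
Margin = 1.812 × 1.3266 = 2.4038; the interval is 23.5 ± 2.4038 = (21.10, 25.90).

(21.10, 25.90)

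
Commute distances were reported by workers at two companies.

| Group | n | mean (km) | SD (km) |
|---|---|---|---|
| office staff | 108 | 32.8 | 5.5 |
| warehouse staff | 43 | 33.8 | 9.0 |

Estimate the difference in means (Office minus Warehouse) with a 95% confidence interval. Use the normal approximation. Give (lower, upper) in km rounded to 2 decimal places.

Per-group SEs: s₁/√n₁ = 5.5/√108 = 0.5292, s₂/√n₂ = 9.0/√43 = 1.3725.
Unpooled SE of the difference: √(0.28005264 + 1.88375625) = 1.4710.
Margin of error = z* · SE = 1.960 × 1.4710 = 2.8832.
x̄₁ − x̄₂ = 32.8 − 33.8 = -1.0000.
CI: -1.0000 ± 2.8832 = (-3.88, 1.88).

(-3.88, 1.88)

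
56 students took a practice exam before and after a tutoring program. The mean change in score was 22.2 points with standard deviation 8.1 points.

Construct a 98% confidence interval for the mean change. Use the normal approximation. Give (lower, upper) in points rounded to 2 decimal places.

(19.68, 24.72)

Paired design: SE = s_d/√n = 8.1/√56 = 1.0824.
z* = 2.326; margin of error = 2.326 × 1.0824 = 2.5177.
22.2 ± 2.5177 → (19.68, 24.72).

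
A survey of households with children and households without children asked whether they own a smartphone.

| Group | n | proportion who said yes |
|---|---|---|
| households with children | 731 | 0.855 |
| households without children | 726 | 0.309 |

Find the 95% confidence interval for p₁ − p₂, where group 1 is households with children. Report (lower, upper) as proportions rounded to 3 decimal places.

SE₁ = √(p̂₁(1−p̂₁)/n₁) = √(0.8550·0.1450/731) = 0.01302; SE₂ = √(0.3090·0.6910/726) = 0.01715.
Independent samples: SE of the difference = √(SE₁² + SE₂²) = √(0.0001695204 + 0.0002941225) = 0.02153.
z* for 95% confidence is 1.960, so the margin of error is 1.960 × 0.02153 = 0.04220.
Point estimate p̂₁ − p̂₂ = 0.8550 − 0.3090 = 0.5460.
0.5460 ± 0.04220 → (0.504, 0.588).

(0.504, 0.588)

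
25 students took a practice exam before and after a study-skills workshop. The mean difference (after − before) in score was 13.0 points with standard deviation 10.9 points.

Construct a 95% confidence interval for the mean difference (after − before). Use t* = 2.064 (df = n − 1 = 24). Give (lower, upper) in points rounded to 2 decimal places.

(8.50, 17.50)

Paired design: SE = s_d/√n = 10.9/√25 = 2.1800.
t* = 2.064; margin of error = 2.064 × 2.1800 = 4.4995.
13.0 ± 4.4995 → (8.50, 17.50).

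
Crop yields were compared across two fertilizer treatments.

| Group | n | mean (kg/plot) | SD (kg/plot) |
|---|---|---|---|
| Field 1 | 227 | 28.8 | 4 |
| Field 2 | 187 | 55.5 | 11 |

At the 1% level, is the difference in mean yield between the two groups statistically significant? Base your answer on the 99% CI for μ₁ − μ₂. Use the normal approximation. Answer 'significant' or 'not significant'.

SE₁ = s₁/√n₁ = 4/√227 = 0.2655; SE₂ = 11/√187 = 0.8044.
Independent samples, unequal variances: SE_diff = √(SE₁² + SE₂²) = √(0.07049025 + 0.64705936) = 0.8471.
z* = 2.576, so margin of error = 2.576 × 0.8471 = 2.1821.
Difference in means = 28.8 − 55.5 = -26.7000.
-26.7000 ± 2.1821 → (-28.8821, -24.5179).
The interval (-28.8821, -24.5179) does not contain 0, so the difference is significant.

significant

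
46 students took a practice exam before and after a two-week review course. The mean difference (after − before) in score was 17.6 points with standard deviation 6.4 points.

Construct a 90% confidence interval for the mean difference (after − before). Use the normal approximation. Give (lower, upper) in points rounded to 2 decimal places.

Paired design: SE = s_d/√n = 6.4/√46 = 0.9436.
z* = 1.645; margin of error = 1.645 × 0.9436 = 1.5522.
17.6 ± 1.5522 → (16.05, 19.15).

(16.05, 19.15)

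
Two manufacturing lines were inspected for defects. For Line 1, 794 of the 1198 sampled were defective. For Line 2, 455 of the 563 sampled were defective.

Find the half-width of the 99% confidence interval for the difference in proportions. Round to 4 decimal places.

0.0554

Sample proportions: 794/1198 = 0.6628, 455/563 = 0.8082.
Each SE is √(p̂(1−p̂)/n): √(0.6628·0.3372/1198) = 0.01366 and √(0.8082·0.1918/563) = 0.01659.
SE(p̂₁ − p̂₂) = √(SE₁² + SE₂²) = √(0.0001865956 + 0.0002752281) = 0.02149, since the two samples are independent.
At 99% confidence z* = 2.576; margin = 2.576 × 0.02149 = 0.05536.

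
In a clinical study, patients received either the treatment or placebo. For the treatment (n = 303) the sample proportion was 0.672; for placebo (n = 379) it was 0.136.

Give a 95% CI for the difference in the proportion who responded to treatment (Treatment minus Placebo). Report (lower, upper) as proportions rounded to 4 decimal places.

(0.4729, 0.5991)

The two standard errors are √(0.6720×0.3280/303) = 0.02697 and √(0.1360×0.8640/379) = 0.01761.
Because the samples are independent, SE_diff = √(0.02697² + 0.01761²) = 0.03221.
Using z* = 1.960 for 95%, ME = 1.960 × 0.03221 = 0.06313.
p̂₁ − p̂₂ = 0.5360; interval 0.5360 ± 0.06313 gives (0.4729, 0.5991).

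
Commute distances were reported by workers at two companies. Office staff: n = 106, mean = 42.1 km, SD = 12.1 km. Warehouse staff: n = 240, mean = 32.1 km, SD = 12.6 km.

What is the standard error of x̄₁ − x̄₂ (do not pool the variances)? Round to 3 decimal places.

1.429

Standard errors of each mean: 12.1/√106 = 1.1753 and 12.6/√240 = 0.8133.
SE(x̄₁ − x̄₂) = √(1.1753² + 0.8133²) = 1.4293 for independent samples with unequal variances.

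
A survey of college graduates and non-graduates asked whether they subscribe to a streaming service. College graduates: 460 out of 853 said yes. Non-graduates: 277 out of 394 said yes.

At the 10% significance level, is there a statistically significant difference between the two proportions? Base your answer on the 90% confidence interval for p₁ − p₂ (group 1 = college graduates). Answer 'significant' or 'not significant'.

significant

Sample proportions: 460/853 = 0.5393, 277/394 = 0.7030.
Each SE is √(p̂(1−p̂)/n): √(0.5393·0.4607/853) = 0.01707 and √(0.7030·0.2970/394) = 0.02302.
SE(p̂₁ − p̂₂) = √(SE₁² + SE₂²) = √(0.0002913849 + 0.0005299204) = 0.02866, since the two samples are independent.
At 90% confidence z* = 1.645; margin = 1.645 × 0.02866 = 0.04715.
The difference is 0.5393 − 0.7030 = -0.1637, so the interval is -0.1637 ± 0.04715 = (-0.21085, -0.11655).
The interval (-0.21085, -0.11655) does not contain 0, so the difference is significant.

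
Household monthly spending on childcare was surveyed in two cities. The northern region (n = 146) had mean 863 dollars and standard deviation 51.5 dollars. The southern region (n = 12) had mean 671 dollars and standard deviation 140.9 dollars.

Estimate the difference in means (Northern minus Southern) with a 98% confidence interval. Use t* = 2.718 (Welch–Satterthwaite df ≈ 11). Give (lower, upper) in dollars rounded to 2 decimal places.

SE₁ = s₁/√n₁ = 51.5/√146 = 4.2622; SE₂ = 140.9/√12 = 40.6743.
Independent samples, unequal variances: SE_diff = √(SE₁² + SE₂²) = √(18.16634884 + 1654.39868049) = 40.8970.
t* = 2.718, so margin of error = 2.718 × 40.8970 = 111.1580.
Difference in means = 863 − 671 = 192.0000.
192.0000 ± 111.1580 → (80.84, 303.16).

(80.84, 303.16)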